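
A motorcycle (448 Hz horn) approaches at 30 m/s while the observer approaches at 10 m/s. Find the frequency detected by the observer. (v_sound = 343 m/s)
f_obs = f·(v + v_o)/(v − v_s) = 505.3 Hz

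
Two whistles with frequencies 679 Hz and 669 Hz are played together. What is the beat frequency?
10 Hz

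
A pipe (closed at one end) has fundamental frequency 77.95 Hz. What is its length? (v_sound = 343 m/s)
L = v/(4f₁) = 1.1 m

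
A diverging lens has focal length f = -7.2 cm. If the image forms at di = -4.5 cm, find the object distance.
1/do = 1/f − 1/di → do = 12 cm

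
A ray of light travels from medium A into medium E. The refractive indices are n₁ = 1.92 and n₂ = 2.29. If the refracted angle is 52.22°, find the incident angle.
sin θ₁ = (n₂/n₁)·sin θ₂ → θ₁ = 70.51°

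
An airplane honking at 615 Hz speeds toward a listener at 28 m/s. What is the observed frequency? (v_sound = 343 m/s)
f_obs = f·v/(v − v_s) = 669.7 Hz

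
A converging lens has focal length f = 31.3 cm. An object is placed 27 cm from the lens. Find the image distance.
1/di = 1/f − 1/do → di = -196.5 cm (virtual image)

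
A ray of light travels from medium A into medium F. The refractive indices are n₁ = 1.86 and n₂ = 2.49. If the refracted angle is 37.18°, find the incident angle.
sin θ₁ = (n₂/n₁)·sin θ₂ → θ₁ = 54°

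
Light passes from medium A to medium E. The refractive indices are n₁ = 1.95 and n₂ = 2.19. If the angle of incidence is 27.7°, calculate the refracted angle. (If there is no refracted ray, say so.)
sin θ₂ = (n₁/n₂)·sin θ₁ = 0.4139 → θ₂ = 24.45°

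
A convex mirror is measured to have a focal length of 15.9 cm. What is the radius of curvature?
R = 2|f| = 31.8 cm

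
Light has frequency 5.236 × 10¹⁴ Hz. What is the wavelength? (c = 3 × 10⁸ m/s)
λ = c/f = 573 nm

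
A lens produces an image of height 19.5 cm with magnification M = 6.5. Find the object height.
ho = |hi|/|M| = 3 cm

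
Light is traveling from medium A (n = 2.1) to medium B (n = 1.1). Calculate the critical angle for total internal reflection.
θc = arcsin(n₂/n₁) = 31.59°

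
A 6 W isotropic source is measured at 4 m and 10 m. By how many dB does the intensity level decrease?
Δβ = 20·log₁₀(r₂/r₁) = 7.959 dB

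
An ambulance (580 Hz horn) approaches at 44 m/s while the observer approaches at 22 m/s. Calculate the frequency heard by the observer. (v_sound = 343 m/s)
f_obs = f·(v + v_o)/(v − v_s) = 708 Hz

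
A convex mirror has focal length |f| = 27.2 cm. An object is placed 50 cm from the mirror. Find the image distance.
f = −27.2 cm (convex); 1/di = 1/f − 1/do → di = -17.62 cm (virtual image, behind mirror)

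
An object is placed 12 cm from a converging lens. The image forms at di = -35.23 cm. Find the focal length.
1/f = 1/do + 1/di → f = 18.2 cm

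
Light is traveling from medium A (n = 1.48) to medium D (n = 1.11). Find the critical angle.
θc = arcsin(n₂/n₁) = 48.59°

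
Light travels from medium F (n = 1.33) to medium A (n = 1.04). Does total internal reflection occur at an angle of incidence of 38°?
θc = arcsin(n₂/n₁) = 51.44°; 38° < θc, so no — the ray refracts.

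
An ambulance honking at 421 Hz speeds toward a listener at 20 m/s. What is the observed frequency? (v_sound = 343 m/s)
f_obs = f·v/(v − v_s) = 447.1 Hz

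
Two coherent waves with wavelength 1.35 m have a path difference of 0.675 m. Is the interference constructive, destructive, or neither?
destructive — path difference = 0.5λ, an odd multiple of λ/2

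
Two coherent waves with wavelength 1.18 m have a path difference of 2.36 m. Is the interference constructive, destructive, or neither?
constructive — path difference = 2λ, a whole number of wavelengths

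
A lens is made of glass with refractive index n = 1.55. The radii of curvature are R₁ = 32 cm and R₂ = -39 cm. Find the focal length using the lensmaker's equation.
1/f = (n − 1)(1/R₁ − 1/R₂) → f = 31.96 cm (converging lens)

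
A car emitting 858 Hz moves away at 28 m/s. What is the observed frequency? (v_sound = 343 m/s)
f_obs = f·v/(v + v_s) = 793.2 Hz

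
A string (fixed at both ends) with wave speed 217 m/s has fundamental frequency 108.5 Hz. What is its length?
L = v/(2f₁) = 1 m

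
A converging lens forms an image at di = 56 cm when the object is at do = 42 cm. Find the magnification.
M = −di/do = -1.333 (inverted image)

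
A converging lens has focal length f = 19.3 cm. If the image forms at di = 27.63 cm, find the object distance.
1/do = 1/f − 1/di → do = 64.02 cm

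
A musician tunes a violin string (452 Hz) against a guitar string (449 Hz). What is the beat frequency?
3 Hz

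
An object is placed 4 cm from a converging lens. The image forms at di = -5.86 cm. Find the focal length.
1/f = 1/do + 1/di → f = 12.6 cm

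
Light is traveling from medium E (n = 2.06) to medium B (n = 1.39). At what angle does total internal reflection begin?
θc = arcsin(n₂/n₁) = 42.44°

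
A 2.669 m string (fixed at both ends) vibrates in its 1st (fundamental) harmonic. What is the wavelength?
λₙ = 2L/n = 5.338 m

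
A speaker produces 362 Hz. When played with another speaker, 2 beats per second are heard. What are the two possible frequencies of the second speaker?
f₂ = 362 ± 2 Hz → 364 Hz or 360 Hz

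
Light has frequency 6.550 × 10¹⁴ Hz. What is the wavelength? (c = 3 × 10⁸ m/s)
λ = c/f = 458 nm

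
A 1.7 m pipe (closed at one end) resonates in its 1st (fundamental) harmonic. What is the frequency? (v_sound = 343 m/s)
fₙ = nv/(4L) = 50.44 Hz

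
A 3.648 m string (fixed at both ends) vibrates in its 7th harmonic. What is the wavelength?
λₙ = 2L/n = 1.042 m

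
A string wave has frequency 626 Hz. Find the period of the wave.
T = 1/f = 0.001597 s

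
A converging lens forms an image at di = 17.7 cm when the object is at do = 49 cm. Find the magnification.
M = −di/do = -0.3612 (inverted image)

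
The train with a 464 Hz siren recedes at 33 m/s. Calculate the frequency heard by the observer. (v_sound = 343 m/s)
f_obs = f·v/(v + v_s) = 423.3 Hz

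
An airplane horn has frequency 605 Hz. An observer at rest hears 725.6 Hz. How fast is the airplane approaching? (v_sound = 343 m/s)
v_s = v·(1 − f/f_obs) = 57.01 m/s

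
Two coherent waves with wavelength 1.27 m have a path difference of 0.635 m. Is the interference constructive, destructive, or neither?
destructive — path difference = 0.5λ, an odd multiple of λ/2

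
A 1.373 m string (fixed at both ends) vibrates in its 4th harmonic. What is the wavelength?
λₙ = 2L/n = 0.6865 m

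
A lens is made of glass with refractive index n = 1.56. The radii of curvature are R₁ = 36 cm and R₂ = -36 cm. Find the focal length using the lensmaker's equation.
1/f = (n − 1)(1/R₁ − 1/R₂) → f = 32.14 cm (converging lens)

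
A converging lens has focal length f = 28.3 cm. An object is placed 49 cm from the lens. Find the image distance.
1/di = 1/f − 1/do → di = 66.99 cm (real image)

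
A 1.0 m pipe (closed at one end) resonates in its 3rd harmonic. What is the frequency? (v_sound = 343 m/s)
fₙ = nv/(4L) = 257.2 Hz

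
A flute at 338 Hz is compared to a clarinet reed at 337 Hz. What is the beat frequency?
1 Hz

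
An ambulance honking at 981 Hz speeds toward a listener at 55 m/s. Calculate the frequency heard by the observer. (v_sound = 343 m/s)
f_obs = f·v/(v − v_s) = 1168 Hz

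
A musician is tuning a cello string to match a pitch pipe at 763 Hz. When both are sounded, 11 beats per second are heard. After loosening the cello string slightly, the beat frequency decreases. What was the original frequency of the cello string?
774 Hz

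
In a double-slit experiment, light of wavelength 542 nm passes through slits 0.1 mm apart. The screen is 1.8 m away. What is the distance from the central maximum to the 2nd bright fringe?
y = mλL/d = 19.51 mm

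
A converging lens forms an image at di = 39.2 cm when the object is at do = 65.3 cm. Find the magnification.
M = −di/do = -0.6003 (inverted image)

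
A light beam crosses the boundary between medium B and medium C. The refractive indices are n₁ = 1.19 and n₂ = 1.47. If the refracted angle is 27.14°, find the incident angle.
sin θ₁ = (n₂/n₁)·sin θ₂ → θ₁ = 34.3°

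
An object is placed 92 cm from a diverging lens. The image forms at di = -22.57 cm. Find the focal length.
1/f = 1/do + 1/di → f = -29.91 cm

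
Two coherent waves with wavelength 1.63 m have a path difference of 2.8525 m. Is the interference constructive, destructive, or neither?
neither (partial) — path difference = 1.75λ, neither a whole number of wavelengths nor an odd multiple of λ/2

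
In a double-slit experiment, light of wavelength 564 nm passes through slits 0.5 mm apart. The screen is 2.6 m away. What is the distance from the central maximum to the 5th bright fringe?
y = mλL/d = 14.66 mm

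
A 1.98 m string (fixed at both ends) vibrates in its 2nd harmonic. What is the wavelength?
λₙ = 2L/n = 1.98 m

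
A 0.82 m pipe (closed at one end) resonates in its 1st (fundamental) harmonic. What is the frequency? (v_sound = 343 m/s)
fₙ = nv/(4L) = 104.6 Hz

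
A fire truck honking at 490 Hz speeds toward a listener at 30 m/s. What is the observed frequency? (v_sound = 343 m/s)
f_obs = f·v/(v − v_s) = 537 Hz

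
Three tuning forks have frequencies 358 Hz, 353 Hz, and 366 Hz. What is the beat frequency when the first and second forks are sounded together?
5 Hz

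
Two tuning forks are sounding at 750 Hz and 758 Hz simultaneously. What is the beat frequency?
8 Hz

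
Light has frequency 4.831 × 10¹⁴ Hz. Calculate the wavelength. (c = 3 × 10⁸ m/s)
λ = c/f = 621 nm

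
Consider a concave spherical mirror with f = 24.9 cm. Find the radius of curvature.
R = 2|f| = 49.8 cm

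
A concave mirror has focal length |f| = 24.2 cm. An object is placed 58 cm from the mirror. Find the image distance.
f = +24.2 cm (concave); 1/di = 1/f − 1/do → di = 41.53 cm (real image, in front of mirror)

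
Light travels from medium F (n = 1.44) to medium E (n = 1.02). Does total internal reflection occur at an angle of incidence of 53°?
θc = arcsin(n₂/n₁) = 45.1°; 53° > θc, so yes — total internal reflection.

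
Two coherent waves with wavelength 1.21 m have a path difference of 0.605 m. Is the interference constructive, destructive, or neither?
destructive — path difference = 0.5λ, an odd multiple of λ/2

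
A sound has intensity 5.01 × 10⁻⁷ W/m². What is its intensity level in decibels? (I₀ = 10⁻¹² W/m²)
β = 10·log₁₀(I/I₀) = 57 dB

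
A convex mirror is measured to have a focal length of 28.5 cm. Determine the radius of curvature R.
R = 2|f| = 57 cm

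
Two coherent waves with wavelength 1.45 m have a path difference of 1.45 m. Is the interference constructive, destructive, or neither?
constructive — path difference = 1λ, a whole number of wavelengths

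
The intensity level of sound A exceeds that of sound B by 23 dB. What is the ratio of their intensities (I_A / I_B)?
I_A/I_B = 10^(Δβ/10) = 199.5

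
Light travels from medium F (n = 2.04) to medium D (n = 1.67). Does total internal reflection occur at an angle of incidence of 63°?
θc = arcsin(n₂/n₁) = 54.95°; 63° > θc, so yes — total internal reflection.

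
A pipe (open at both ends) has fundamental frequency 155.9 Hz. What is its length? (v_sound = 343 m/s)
L = v/(2f₁) = 1.1 m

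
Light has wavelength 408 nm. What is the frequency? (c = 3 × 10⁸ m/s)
f = c/λ = 7.353 × 10¹⁴ Hz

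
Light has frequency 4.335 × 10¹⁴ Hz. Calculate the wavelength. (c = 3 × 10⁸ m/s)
λ = c/f = 692 nm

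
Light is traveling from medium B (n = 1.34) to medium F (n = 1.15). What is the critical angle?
θc = arcsin(n₂/n₁) = 59.12°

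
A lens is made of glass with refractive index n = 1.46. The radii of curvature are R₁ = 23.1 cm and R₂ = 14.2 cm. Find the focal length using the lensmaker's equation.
1/f = (n − 1)(1/R₁ − 1/R₂) → f = -80.12 cm (diverging lens)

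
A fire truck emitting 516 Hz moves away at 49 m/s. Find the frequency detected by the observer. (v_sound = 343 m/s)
f_obs = f·v/(v + v_s) = 451.5 Hz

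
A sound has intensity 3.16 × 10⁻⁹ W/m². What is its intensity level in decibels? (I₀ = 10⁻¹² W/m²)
β = 10·log₁₀(I/I₀) = 35 dB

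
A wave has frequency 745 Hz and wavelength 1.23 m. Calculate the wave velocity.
v = fλ = 916.4 m/s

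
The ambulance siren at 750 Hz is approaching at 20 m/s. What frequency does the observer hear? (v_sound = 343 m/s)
f_obs = f·v/(v − v_s) = 796.4 Hz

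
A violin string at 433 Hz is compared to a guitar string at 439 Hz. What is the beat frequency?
6 Hz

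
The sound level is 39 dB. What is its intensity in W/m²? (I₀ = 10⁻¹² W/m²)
I = I₀·10^(β/10) = 7.94 × 10⁻⁹ W/m²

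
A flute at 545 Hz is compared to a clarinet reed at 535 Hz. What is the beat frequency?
10 Hz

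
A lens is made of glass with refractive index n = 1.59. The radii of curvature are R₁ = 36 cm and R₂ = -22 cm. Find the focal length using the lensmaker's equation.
1/f = (n − 1)(1/R₁ − 1/R₂) → f = 23.14 cm (converging lens)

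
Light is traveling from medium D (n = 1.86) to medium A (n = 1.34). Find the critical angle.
θc = arcsin(n₂/n₁) = 46.09°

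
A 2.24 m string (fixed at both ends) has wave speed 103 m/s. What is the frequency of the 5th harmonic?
fₙ = nv/(2L) = 115 Hz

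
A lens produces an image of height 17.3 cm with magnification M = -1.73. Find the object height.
ho = |hi|/|M| = 10 cm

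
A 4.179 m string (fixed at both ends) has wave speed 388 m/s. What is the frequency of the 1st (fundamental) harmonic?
fₙ = nv/(2L) = 46.42 Hz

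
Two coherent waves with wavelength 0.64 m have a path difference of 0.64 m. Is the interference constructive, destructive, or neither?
constructive — path difference = 1λ, a whole number of wavelengths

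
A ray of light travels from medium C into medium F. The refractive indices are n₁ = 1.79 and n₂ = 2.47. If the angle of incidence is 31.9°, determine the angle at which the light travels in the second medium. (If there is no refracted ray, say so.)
sin θ₂ = (n₁/n₂)·sin θ₁ = 0.383 → θ₂ = 22.52°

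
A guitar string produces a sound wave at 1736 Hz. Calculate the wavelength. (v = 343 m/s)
λ = v/f = 0.1976 m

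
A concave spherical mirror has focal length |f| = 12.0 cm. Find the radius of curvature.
R = 2|f| = 24 cm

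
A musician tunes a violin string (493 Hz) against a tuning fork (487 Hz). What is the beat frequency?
6 Hz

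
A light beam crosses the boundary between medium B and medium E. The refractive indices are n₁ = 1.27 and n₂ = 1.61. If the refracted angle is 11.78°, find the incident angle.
sin θ₁ = (n₂/n₁)·sin θ₂ → θ₁ = 15°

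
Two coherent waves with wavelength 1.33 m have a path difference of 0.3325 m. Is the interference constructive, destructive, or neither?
neither (partial) — path difference = 0.25λ, neither a whole number of wavelengths nor an odd multiple of λ/2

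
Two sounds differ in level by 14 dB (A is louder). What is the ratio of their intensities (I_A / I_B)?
I_A/I_B = 10^(Δβ/10) = 25.12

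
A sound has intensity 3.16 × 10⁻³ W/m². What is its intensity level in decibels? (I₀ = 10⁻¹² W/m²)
β = 10·log₁₀(I/I₀) = 95 dB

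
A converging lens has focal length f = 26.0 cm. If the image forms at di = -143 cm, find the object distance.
1/do = 1/f − 1/di → do = 22 cm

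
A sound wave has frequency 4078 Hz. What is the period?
T = 1/f = 2.452 × 10⁻⁴ s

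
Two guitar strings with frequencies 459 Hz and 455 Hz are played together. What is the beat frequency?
4 Hz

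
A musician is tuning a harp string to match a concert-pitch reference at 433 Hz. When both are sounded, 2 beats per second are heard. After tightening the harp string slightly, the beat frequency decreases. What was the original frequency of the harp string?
431 Hz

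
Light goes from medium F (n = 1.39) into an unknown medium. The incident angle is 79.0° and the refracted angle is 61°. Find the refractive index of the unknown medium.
n₂ = n₁·sin θ₁ / sin θ₂ = 1.56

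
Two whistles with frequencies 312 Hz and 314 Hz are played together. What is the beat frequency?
2 Hz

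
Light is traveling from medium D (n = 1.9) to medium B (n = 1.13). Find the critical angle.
θc = arcsin(n₂/n₁) = 36.49°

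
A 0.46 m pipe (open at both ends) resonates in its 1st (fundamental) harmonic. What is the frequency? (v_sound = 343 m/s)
fₙ = nv/(2L) = 372.8 Hz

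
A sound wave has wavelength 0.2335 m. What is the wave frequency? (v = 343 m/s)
f = v/λ = 1469 Hz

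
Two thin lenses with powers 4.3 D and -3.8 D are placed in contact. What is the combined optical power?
P_total = P₁ + P₂ = 0.5 D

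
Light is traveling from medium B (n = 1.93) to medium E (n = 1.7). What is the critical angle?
θc = arcsin(n₂/n₁) = 61.74°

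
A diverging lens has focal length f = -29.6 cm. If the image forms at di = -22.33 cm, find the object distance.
1/do = 1/f − 1/di → do = 90.92 cm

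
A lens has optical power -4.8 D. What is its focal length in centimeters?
f = 1/P = -20.83 cm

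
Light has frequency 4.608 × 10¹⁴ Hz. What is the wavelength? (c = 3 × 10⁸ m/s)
λ = c/f = 651 nm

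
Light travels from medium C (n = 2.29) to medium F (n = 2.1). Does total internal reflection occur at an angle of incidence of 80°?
θc = arcsin(n₂/n₁) = 66.5°; 80° > θc, so yes — total internal reflection.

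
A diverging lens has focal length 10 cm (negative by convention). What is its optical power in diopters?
P = 1/f = -10 D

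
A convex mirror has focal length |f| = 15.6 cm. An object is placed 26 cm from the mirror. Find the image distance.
f = −15.6 cm (convex); 1/di = 1/f − 1/do → di = -9.75 cm (virtual image, behind mirror)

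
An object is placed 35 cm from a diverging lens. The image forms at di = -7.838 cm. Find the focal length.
1/f = 1/do + 1/di → f = -10.1 cm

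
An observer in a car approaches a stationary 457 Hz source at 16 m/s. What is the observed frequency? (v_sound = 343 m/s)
f_obs = f·(v + v_o)/v = 478.3 Hz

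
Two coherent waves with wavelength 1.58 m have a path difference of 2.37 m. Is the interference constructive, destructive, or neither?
destructive — path difference = 1.5λ, an odd multiple of λ/2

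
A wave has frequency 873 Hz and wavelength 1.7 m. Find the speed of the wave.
v = fλ = 1484 m/s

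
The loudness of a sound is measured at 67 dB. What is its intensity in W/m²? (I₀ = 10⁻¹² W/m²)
I = I₀·10^(β/10) = 5.01 × 10⁻⁶ W/m²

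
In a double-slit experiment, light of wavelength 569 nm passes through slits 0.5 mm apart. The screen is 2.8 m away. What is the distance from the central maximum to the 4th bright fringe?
y = mλL/d = 12.75 mm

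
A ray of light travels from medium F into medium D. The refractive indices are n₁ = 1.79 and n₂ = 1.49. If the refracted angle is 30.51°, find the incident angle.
sin θ₁ = (n₂/n₁)·sin θ₂ → θ₁ = 25°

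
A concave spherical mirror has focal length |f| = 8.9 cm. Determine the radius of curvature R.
R = 2|f| = 17.8 cm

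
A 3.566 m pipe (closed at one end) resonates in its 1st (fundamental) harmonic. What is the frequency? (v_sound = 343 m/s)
fₙ = nv/(4L) = 24.05 Hz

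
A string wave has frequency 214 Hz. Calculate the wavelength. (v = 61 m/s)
λ = v/f = 0.285 m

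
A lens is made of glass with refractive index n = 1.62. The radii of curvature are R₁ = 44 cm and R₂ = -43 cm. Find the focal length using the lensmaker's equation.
1/f = (n − 1)(1/R₁ − 1/R₂) → f = 35.08 cm (converging lens)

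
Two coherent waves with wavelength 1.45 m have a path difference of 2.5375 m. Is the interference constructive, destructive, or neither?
neither (partial) — path difference = 1.75λ, neither a whole number of wavelengths nor an odd multiple of λ/2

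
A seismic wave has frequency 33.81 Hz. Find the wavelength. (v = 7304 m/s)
λ = v/f = 216 m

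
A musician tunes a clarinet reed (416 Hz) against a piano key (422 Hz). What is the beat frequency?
6 Hz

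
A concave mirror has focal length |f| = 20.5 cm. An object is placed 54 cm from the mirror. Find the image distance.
f = +20.5 cm (concave); 1/di = 1/f − 1/do → di = 33.04 cm (real image, in front of mirror)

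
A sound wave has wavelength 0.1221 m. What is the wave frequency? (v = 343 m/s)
f = v/λ = 2809 Hz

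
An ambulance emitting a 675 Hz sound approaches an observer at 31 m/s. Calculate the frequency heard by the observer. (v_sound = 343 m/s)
f_obs = f·v/(v − v_s) = 742.1 Hz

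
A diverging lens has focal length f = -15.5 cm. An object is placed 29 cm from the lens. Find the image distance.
1/di = 1/f − 1/do → di = -10.1 cm (virtual image)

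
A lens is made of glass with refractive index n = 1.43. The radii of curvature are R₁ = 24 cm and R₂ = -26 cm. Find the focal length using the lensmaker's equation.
1/f = (n − 1)(1/R₁ − 1/R₂) → f = 29.02 cm (converging lens)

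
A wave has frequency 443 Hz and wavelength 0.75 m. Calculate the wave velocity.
v = fλ = 332.2 m/s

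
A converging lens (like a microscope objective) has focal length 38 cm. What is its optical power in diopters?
P = 1/f = 2.632 D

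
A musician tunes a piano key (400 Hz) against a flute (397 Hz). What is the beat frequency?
3 Hz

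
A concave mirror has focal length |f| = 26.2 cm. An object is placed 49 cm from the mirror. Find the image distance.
f = +26.2 cm (concave); 1/di = 1/f − 1/do → di = 56.31 cm (real image, in front of mirror)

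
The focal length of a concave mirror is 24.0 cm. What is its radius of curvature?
R = 2|f| = 48 cm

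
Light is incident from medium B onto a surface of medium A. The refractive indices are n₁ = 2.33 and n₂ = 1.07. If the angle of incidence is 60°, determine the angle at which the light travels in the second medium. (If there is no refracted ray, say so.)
sin θ₂ = (n₁/n₂)·sin θ₁ = 1.886 > 1, so there is no refracted ray — the light undergoes total internal reflection.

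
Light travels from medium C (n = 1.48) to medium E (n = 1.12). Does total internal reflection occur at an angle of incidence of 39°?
θc = arcsin(n₂/n₁) = 49.18°; 39° < θc, so no — the ray refracts.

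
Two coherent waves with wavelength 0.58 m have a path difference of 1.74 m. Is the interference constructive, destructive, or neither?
constructive — path difference = 3λ, a whole number of wavelengths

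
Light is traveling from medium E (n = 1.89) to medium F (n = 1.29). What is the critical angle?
θc = arcsin(n₂/n₁) = 43.04°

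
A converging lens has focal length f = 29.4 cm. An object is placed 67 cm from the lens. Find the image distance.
1/di = 1/f − 1/do → di = 52.39 cm (real image)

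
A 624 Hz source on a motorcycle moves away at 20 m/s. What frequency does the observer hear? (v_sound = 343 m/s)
f_obs = f·v/(v + v_s) = 589.6 Hz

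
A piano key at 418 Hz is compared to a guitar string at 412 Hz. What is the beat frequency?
6 Hz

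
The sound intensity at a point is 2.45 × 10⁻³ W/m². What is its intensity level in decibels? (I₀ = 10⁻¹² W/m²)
β = 10·log₁₀(I/I₀) = 93.89 dB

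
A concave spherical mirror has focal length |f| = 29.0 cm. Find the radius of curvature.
R = 2|f| = 58 cm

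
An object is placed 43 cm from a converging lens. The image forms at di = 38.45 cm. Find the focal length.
1/f = 1/do + 1/di → f = 20.3 cm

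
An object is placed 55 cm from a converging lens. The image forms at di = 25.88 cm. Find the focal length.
1/f = 1/do + 1/di → f = 17.6 cm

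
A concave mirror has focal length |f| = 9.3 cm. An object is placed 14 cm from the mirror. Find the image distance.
f = +9.3 cm (concave); 1/di = 1/f − 1/do → di = 27.7 cm (real image, in front of mirror)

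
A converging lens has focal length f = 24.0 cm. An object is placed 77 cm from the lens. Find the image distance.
1/di = 1/f − 1/do → di = 34.87 cm (real image)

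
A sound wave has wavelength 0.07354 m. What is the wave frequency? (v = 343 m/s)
f = v/λ = 4664 Hz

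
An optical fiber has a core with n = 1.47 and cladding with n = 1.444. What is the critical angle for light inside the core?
θc = arcsin(n_cladding/n_core) = 79.21°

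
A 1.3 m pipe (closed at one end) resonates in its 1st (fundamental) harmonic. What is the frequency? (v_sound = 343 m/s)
fₙ = nv/(4L) = 65.96 Hz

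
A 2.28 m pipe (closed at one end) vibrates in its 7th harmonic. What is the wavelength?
λₙ = 4L/n = 1.303 m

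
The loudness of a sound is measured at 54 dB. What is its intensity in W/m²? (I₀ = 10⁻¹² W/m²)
I = I₀·10^(β/10) = 2.51 × 10⁻⁷ W/m²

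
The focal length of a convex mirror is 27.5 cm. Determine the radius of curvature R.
R = 2|f| = 55 cm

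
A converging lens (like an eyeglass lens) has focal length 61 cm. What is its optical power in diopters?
P = 1/f = 1.639 D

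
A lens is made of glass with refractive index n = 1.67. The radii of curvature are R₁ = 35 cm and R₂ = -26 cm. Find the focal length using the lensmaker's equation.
1/f = (n − 1)(1/R₁ − 1/R₂) → f = 22.27 cm (converging lens)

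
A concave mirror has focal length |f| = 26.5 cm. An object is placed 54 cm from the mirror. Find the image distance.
f = +26.5 cm (concave); 1/di = 1/f − 1/do → di = 52.04 cm (real image, in front of mirror)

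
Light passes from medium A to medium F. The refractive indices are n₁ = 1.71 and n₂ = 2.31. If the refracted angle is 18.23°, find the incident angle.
sin θ₁ = (n₂/n₁)·sin θ₂ → θ₁ = 25°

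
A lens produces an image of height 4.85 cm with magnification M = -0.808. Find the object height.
ho = |hi|/|M| = 6.002 cm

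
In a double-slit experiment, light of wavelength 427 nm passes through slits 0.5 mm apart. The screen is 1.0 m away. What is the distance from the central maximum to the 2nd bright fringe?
y = mλL/d = 1.708 mm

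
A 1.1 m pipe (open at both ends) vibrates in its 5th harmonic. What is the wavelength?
λₙ = 2L/n = 0.44 m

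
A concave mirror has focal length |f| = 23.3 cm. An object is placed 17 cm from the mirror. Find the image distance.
f = +23.3 cm (concave); 1/di = 1/f − 1/do → di = -62.87 cm (virtual image, behind mirror)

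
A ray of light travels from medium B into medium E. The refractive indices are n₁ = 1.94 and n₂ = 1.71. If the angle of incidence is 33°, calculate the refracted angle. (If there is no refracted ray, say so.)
sin θ₂ = (n₁/n₂)·sin θ₁ = 0.6179 → θ₂ = 38.16°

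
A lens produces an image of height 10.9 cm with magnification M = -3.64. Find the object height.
ho = |hi|/|M| = 2.995 cm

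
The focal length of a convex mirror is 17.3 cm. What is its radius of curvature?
R = 2|f| = 34.6 cm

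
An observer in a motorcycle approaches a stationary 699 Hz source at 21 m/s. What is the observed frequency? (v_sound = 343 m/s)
f_obs = f·(v + v_o)/v = 741.8 Hz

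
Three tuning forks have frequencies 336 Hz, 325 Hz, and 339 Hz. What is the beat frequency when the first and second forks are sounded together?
11 Hz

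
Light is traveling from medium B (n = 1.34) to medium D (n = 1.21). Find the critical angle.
θc = arcsin(n₂/n₁) = 64.55°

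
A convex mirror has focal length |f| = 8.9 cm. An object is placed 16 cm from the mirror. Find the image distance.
f = −8.9 cm (convex); 1/di = 1/f − 1/do → di = -5.719 cm (virtual image, behind mirror)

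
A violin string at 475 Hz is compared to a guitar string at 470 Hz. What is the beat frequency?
5 Hz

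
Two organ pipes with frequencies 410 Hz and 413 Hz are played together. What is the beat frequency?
3 Hz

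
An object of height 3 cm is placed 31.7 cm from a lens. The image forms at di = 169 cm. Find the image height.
hi = (-di/do) × ho = -15.99 cm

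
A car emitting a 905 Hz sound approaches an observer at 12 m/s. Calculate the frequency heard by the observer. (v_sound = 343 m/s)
f_obs = f·v/(v − v_s) = 937.8 Hz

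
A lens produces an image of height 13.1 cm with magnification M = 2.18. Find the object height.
ho = |hi|/|M| = 6.009 cm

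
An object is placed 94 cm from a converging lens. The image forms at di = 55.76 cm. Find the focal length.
1/f = 1/do + 1/di → f = 35 cm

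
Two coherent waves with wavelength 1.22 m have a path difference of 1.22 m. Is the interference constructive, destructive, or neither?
constructive — path difference = 1λ, a whole number of wavelengths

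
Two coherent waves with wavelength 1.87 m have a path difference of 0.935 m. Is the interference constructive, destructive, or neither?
destructive — path difference = 0.5λ, an odd multiple of λ/2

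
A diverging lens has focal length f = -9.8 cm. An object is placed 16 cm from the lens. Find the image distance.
1/di = 1/f − 1/do → di = -6.078 cm (virtual image)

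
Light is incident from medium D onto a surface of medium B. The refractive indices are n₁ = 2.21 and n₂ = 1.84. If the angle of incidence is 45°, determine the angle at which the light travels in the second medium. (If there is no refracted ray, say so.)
sin θ₂ = (n₁/n₂)·sin θ₁ = 0.8493 → θ₂ = 58.14°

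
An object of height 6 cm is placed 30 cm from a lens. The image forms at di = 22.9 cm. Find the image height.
hi = (-di/do) × ho = -4.58 cm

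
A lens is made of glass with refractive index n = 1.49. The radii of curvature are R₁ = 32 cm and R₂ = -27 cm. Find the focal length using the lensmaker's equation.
1/f = (n − 1)(1/R₁ − 1/R₂) → f = 29.89 cm (converging lens)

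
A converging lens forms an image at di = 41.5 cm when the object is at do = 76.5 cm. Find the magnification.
M = −di/do = -0.5425 (inverted image)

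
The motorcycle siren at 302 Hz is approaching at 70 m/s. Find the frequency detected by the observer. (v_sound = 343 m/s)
f_obs = f·v/(v − v_s) = 379.4 Hz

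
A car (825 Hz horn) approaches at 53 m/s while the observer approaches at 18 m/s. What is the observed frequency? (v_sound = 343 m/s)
f_obs = f·(v + v_o)/(v − v_s) = 1027 Hz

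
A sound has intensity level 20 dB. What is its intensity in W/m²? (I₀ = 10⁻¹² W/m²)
I = I₀·10^(β/10) = 1.00 × 10⁻¹⁰ W/m²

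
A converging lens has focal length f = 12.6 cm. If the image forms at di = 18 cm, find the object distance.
1/do = 1/f − 1/di → do = 42 cm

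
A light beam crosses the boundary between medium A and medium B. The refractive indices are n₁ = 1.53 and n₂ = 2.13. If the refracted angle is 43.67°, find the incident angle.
sin θ₁ = (n₂/n₁)·sin θ₂ → θ₁ = 74.01°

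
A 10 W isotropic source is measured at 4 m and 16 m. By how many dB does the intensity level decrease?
Δβ = 20·log₁₀(r₂/r₁) = 12.04 dB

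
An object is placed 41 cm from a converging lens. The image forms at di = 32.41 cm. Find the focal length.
1/f = 1/do + 1/di → f = 18.1 cm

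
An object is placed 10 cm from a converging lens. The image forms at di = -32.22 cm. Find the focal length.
1/f = 1/do + 1/di → f = 14.5 cm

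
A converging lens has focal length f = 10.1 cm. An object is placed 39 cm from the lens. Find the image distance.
1/di = 1/f − 1/do → di = 13.63 cm (real image)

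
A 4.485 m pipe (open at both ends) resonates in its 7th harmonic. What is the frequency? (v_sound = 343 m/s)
fₙ = nv/(2L) = 267.7 Hz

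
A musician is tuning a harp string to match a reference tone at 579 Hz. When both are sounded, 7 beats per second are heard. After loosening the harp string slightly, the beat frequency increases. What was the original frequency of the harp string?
572 Hz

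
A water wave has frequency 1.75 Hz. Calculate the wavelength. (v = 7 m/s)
λ = v/f = 4 m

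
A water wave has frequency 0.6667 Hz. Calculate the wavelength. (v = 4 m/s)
λ = v/f = 6 m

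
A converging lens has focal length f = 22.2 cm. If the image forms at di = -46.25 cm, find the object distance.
1/do = 1/f − 1/di → do = 15 cm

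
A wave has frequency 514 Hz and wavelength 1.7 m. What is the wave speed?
v = fλ = 873.8 m/s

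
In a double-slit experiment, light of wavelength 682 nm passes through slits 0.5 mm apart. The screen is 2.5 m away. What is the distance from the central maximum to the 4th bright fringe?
y = mλL/d = 13.64 mm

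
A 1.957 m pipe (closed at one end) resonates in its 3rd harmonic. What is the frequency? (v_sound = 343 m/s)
fₙ = nv/(4L) = 131.5 Hz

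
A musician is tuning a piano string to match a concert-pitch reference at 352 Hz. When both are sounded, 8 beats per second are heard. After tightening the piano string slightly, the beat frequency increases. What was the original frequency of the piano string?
360 Hz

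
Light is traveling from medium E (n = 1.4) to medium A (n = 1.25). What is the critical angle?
θc = arcsin(n₂/n₁) = 63.23°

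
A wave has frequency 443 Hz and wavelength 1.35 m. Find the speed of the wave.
v = fλ = 598.1 m/s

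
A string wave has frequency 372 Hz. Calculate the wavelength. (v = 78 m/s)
λ = v/f = 0.2097 m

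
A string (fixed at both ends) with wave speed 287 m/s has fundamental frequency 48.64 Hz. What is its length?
L = v/(2f₁) = 2.95 m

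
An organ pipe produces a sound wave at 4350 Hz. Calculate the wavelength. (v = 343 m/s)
λ = v/f = 0.07885 m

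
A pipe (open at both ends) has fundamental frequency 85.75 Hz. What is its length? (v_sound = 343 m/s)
L = v/(2f₁) = 2 m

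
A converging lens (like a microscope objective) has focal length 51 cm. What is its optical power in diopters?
P = 1/f = 1.961 D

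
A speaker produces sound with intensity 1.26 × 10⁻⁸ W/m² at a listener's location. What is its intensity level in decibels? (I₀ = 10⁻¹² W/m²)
β = 10·log₁₀(I/I₀) = 41 dB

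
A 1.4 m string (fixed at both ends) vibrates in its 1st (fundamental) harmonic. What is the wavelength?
λₙ = 2L/n = 2.8 m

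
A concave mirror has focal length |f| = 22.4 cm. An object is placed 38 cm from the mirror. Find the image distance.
f = +22.4 cm (concave); 1/di = 1/f − 1/do → di = 54.56 cm (real image, in front of mirror)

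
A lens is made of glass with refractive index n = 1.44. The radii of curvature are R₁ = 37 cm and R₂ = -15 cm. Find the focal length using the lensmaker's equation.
1/f = (n − 1)(1/R₁ − 1/R₂) → f = 24.26 cm (converging lens)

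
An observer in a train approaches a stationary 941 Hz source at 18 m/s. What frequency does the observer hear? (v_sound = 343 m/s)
f_obs = f·(v + v_o)/v = 990.4 Hz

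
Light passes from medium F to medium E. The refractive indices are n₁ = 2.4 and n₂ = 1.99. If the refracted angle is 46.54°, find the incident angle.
sin θ₁ = (n₂/n₁)·sin θ₂ → θ₁ = 37°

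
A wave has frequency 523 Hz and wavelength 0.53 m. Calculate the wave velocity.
v = fλ = 277.2 m/s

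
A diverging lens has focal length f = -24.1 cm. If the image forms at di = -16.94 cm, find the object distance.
1/do = 1/f − 1/di → do = 57.02 cm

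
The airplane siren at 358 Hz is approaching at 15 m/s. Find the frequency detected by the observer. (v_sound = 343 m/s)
f_obs = f·v/(v − v_s) = 374.4 Hz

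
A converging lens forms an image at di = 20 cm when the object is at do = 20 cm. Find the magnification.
M = −di/do = -1 (inverted image)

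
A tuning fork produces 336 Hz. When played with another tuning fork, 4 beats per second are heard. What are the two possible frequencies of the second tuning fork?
f₂ = 336 ± 4 Hz → 340 Hz or 332 Hz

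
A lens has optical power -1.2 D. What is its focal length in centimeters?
f = 1/P = -83.33 cm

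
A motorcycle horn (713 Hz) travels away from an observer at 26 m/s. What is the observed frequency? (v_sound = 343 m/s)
f_obs = f·v/(v + v_s) = 662.8 Hz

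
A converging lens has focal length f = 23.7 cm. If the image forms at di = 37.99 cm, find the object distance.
1/do = 1/f − 1/di → do = 63.01 cm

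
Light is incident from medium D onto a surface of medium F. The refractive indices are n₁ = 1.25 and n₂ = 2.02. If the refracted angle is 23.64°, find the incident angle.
sin θ₁ = (n₂/n₁)·sin θ₂ → θ₁ = 40.39°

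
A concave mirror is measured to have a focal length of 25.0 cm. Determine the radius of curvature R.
R = 2|f| = 50 cm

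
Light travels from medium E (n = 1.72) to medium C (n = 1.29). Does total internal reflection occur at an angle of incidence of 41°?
θc = arcsin(n₂/n₁) = 48.59°; 41° < θc, so no — the ray refracts.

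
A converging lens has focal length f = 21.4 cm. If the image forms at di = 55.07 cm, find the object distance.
1/do = 1/f − 1/di → do = 35 cm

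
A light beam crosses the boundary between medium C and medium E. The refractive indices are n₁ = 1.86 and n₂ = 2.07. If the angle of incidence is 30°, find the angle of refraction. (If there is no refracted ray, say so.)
sin θ₂ = (n₁/n₂)·sin θ₁ = 0.4493 → θ₂ = 26.7°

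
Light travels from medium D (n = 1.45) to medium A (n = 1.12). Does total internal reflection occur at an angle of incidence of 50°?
θc = arcsin(n₂/n₁) = 50.57°; 50° < θc, so no — the ray refracts.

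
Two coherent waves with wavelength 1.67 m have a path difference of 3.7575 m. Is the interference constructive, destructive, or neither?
neither (partial) — path difference = 2.25λ, neither a whole number of wavelengths nor an odd multiple of λ/2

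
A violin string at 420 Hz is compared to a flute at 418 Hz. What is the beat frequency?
2 Hz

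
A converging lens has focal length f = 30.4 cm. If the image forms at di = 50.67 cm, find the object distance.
1/do = 1/f − 1/di → do = 75.99 cm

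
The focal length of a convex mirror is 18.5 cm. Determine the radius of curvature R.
R = 2|f| = 37 cm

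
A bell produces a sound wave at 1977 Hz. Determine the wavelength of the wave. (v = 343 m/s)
λ = v/f = 0.1735 m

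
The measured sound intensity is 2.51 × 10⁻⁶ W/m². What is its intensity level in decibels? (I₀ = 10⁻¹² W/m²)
β = 10·log₁₀(I/I₀) = 64 dB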